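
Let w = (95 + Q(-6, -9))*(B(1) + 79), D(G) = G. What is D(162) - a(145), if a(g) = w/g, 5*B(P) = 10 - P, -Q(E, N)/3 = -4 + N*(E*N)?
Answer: -102962/145 ≈ -710.08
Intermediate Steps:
Q(E, N) = 12 - 3*E*N**2 (Q(E, N) = -3*(-4 + N*(E*N)) = -3*(-4 + E*N**2) = 12 - 3*E*N**2)
B(P) = 2 - P/5 (B(P) = (10 - P)/5 = 2 - P/5)
w = 126452 (w = (95 + (12 - 3*(-6)*(-9)**2))*((2 - 1/5*1) + 79) = (95 + (12 - 3*(-6)*81))*((2 - 1/5) + 79) = (95 + (12 + 1458))*(9/5 + 79) = (95 + 1470)*(404/5) = 1565*(404/5) = 126452)
a(g) = 126452/g
D(162) - a(145) = 162 - 126452/145 = -102962/145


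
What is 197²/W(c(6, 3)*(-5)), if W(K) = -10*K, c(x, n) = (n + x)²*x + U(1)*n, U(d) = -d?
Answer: 38809/24150 ≈ 1.6070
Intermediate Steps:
c(x, n) = -n + x*(n + x)² (c(x, n) = (n + x)²*x + (-1*1)*n = x*(n + x)² - n = -n + x*(n + x)²)
197²/W(c(6, 3)*(-5)) = 197²/((-10*(-1*3 + 6*(3 + 6)²)*(-5))) = 38809/((-10*(-3 + 6*9²)*(-5))) = 38809/((-10*(-3 + 6*81)*(-5))) = 38809/((-10*(-3 + 486)*(-5))) = 38809/((-4830*(-5))) = 38809/((-10*(-2415))) = 38809/24150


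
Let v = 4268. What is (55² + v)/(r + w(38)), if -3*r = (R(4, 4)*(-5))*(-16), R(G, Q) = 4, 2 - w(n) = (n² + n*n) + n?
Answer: -21879/9092 ≈ -2.4064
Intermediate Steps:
w(n) = 2 - n - 2*n² (w(n) = 2 - ((n² + n*n) + n) = 2 - ((n² + n²) + n) = 2 - (2*n² + n) = 2 - (n + 2*n²) = 2 + (-n - 2*n²) = 2 - n - 2*n²)
r = -320/3 (r = -4*(-5)*(-16)/3 = -(-20)*(-16)/3 = -⅓*320 = -320/3 ≈ -106.67)
(55² + v)/(r + w(38)) = (55² + 4268)/(-320/3 + (2 - 1*38 - 2*38²)) = (3025 + 4268)/(-320/3 + (2 - 38 - 2*1444)) = 7293/(-320/3 + (2 - 38 - 2888)) = 7293/(-320/3 - 2924) = 7293/(-9092/3) = 7293*(-3/9092) = -21879/9092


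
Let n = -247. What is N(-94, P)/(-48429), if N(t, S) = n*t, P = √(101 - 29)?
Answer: -23218/48429 ≈ -0.47942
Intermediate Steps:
P = 6*√2 (P = √72 = 6*√2 ≈ 8.4853)
N(t, S) = -247*t
N(-94, P)/(-48429) = -247*(-94)/(-48429) = 23218*(-1/48429) = -23218/48429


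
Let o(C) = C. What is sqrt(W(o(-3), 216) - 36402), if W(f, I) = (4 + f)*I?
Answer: I*sqrt(36186) ≈ 190.23*I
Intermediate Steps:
W(f, I) = I*(4 + f)
sqrt(W(o(-3), 216) - 36402) = sqrt(216*(4 - 3) - 36402) = sqrt(216*1 - 36402) = sqrt(216 - 36402) = sqrt(-36186) = I*sqrt(36186)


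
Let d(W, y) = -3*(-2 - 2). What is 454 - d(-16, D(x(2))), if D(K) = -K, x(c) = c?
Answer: 442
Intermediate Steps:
d(W, y) = 12 (d(W, y) = -3*(-4) = 12)
454 - d(-16, D(x(2))) = 454 - 1*12 = 454 - 12 = 442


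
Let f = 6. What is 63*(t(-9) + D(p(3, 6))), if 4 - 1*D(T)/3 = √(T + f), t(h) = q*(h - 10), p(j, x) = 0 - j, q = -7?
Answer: 9135 - 189*√3 ≈ 8807.6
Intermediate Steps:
p(j, x) = -j
t(h) = 70 - 7*h (t(h) = -7*(h - 10) = -7*(-10 + h) = 70 - 7*h)
D(T) = 12 - 3*√(6 + T) (D(T) = 12 - 3*√(T + 6) = 12 - 3*√(6 + T))
63*(t(-9) + D(p(3, 6))) = 63*((70 - 7*(-9)) + (12 - 3*√(6 - 1*3))) = 63*((70 + 63) + (12 - 3*√(6 - 3))) = 63*(133 + (12 - 3*√3)) = 63*(145 - 3*√3) = 9135 - 189*√3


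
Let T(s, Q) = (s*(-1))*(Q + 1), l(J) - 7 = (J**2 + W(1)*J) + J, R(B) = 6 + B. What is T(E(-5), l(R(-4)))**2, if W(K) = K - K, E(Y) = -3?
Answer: 1764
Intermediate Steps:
W(K) = 0
l(J) = 7 + J + J**2 (l(J) = 7 + ((J**2 + 0*J) + J) = 7 + ((J**2 + 0) + J) = 7 + (J**2 + J) = 7 + (J + J**2) = 7 + J + J**2)
T(s, Q) = -s*(1 + Q) (T(s, Q) = (-s)*(1 + Q) = -s*(1 + Q))
T(E(-5), l(R(-4)))**2 = (-1*(-3)*(1 + (7 + (6 - 4) + (6 - 4)**2)))**2 = (-1*(-3)*(1 + (7 + 2 + 2**2)))**2 = (-1*(-3)*(1 + (7 + 2 + 4)))**2 = (-1*(-3)*(1 + 13))**2 = (-1*(-3)*14)**2 = 42**2 = 1764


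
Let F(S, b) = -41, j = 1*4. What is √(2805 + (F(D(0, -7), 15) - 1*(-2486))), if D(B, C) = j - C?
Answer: 5*√210 ≈ 72.457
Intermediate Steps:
j = 4
D(B, C) = 4 - C
√(2805 + (F(D(0, -7), 15) - 1*(-2486))) = √(2805 + (-41 - 1*(-2486))) = √(2805 + (-41 + 2486)) = √(2805 + 2445) = √5250 = 5*√210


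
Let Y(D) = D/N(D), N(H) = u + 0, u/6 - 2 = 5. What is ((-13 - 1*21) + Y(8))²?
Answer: 504100/441 ≈ 1143.1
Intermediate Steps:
u = 42 (u = 12 + 6*5 = 12 + 30 = 42)
N(H) = 42 (N(H) = 42 + 0 = 42)
Y(D) = D/42
((-13 - 1*21) + Y(8))² = ((-13 - 1*21) + (1/42)*8)² = ((-13 - 21) + 4/21)² = (-34 + 4/21)² = (-710/21)² = 504100/441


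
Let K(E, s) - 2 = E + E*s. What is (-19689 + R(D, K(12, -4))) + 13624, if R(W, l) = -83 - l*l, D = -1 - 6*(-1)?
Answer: -7304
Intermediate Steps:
D = 5 (D = -1 + 6 = 5)
K(E, s) = 2 + E + E*s (K(E, s) = 2 + (E + E*s) = 2 + E + E*s)
R(W, l) = -83 - l²
(-19689 + R(D, K(12, -4))) + 13624 = (-19689 + (-83 - (2 + 12 + 12*(-4))²)) + 13624 = (-19689 + (-83 - (2 + 12 - 48)²)) + 13624 = (-19689 + (-83 - 1*(-34)²)) + 13624 = (-19689 + (-83 - 1*1156)) + 13624 = (-19689 + (-83 - 1156)) + 13624 = (-19689 - 1239) + 13624 = -20928 + 13624 = -7304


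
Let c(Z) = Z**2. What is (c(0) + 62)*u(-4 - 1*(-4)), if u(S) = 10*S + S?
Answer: 0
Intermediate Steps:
u(S) = 11*S
(c(0) + 62)*u(-4 - 1*(-4)) = (0**2 + 62)*(11*(-4 - 1*(-4))) = (0 + 62)*(11*(-4 + 4)) = 62*(11*0) = 62*0 = 0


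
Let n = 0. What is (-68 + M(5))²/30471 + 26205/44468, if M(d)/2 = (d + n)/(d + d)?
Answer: 998109407/1354984428 ≈ 0.73662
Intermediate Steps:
M(d) = 1 (M(d) = 2*((d + 0)/(d + d)) = 2*(d/((2*d))) = 2*(d*(1/(2*d))) = 2*(½) = 1)
(-68 + M(5))²/30471 + 26205/44468 = (-68 + 1)²/30471 + 26205/44468 = (-67)²*(1/30471) + 26205*(1/44468) = 4489*(1/30471) + 26205/44468 = 4489/30471 + 26205/44468 = 998109407/1354984428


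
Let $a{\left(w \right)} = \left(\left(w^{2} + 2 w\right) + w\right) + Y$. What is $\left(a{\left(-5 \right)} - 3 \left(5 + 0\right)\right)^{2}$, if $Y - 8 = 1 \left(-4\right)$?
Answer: $1$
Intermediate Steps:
$Y = 4$ ($Y = 8 + 1 \left(-4\right) = 8 - 4 = 4$)
$a{\left(w \right)} = 4 + w^{2} + 3 w$ ($a{\left(w \right)} = \left(\left(w^{2} + 2 w\right) + w\right) + 4 = \left(w^{2} + 3 w\right) + 4 = 4 + w^{2} + 3 w$)
$\left(a{\left(-5 \right)} - 3 \left(5 + 0\right)\right)^{2} = \left(\left(4 + \left(-5\right)^{2} + 3 \left(-5\right)\right) - 3 \left(5 + 0\right)\right)^{2} = \left(\left(4 + 25 - 15\right) - 15\right)^{2} = \left(14 - 15\right)^{2} = \left(-1\right)^{2} = 1$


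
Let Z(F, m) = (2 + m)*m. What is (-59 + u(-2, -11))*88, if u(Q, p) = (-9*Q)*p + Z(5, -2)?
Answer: -22616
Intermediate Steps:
Z(F, m) = m*(2 + m)
u(Q, p) = -9*Q*p (u(Q, p) = (-9*Q)*p - 2*(2 - 2) = -9*Q*p - 2*0 = -9*Q*p + 0 = -9*Q*p)
(-59 + u(-2, -11))*88 = (-59 - 9*(-2)*(-11))*88 = (-59 - 198)*88 = -257*88 = -22616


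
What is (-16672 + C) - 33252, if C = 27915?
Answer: -22009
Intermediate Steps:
(-16672 + C) - 33252 = (-16672 + 27915) - 33252 = 11243 - 33252 = -22009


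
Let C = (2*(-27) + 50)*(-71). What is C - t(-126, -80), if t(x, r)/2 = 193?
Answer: -102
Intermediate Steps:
t(x, r) = 386 (t(x, r) = 2*193 = 386)
C = 284 (C = (-54 + 50)*(-71) = -4*(-71) = 284)
C - t(-126, -80) = 284 - 1*386 = 284 - 386 = -102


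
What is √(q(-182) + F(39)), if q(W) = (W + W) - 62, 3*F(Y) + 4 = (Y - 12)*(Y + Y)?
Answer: 2*√618/3 ≈ 16.573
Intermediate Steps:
F(Y) = -4/3 + 2*Y*(-12 + Y)/3 (F(Y) = -4/3 + ((Y - 12)*(Y + Y))/3 = -4/3 + ((-12 + Y)*(2*Y))/3 = -4/3 + (2*Y*(-12 + Y))/3 = -4/3 + 2*Y*(-12 + Y)/3)
q(W) = -62 + 2*W (q(W) = 2*W - 62 = -62 + 2*W)
√(q(-182) + F(39)) = √((-62 + 2*(-182)) + (-4/3 - 8*39 + (⅔)*39²)) = √((-62 - 364) + (-4/3 - 312 + (⅔)*1521)) = √(-426 + (-4/3 - 312 + 1014)) = √(-426 + 2102/3) = √(824/3) = 2*√618/3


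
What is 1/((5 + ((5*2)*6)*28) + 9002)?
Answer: 1/10687 ≈ 9.3572e-5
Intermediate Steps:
1/((5 + ((5*2)*6)*28) + 9002) = 1/((5 + (10*6)*28) + 9002) = 1/((5 + 60*28) + 9002) = 1/((5 + 1680) + 9002) = 1/(1685 + 9002) = 1/10687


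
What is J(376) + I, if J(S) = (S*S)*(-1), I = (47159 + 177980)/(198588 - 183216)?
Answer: -2173006733/15372 ≈ -1.4136e+5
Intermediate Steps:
I = 225139/15372 ≈ 14.646
J(S) = -S² (J(S) = S²*(-1) = -S²)
J(376) + I = -1*376² + 225139/15372 = -1*141376 + 225139/15372 = -141376 + 225139/15372 = -2173006733/15372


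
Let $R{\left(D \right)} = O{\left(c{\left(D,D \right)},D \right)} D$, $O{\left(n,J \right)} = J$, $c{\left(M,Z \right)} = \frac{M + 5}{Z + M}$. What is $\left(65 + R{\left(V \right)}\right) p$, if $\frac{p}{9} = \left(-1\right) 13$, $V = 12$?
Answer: $-24453$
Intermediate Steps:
$c{\left(M,Z \right)} = \frac{5 + M}{M + Z}$
$p = -117$ ($p = 9 \left(\left(-1\right) 13\right) = 9 \left(-13\right) = -117$)
$R{\left(D \right)} = D^{2}$ ($R{\left(D \right)} = D D = D^{2}$)
$\left(65 + R{\left(V \right)}\right) p = \left(65 + 12^{2}\right) \left(-117\right) = \left(65 + 144\right) \left(-117\right) = 209 \left(-117\right) = -24453$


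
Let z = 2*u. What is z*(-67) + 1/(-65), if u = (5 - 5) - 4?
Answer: 34839/65 ≈ 535.98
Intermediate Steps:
u = -4 (u = 0 - 4 = -4)
z = -8 (z = 2*(-4) = -8)
z*(-67) + 1/(-65) = -8*(-67) + 1/(-65) = 536 - 1/65 = 34839/65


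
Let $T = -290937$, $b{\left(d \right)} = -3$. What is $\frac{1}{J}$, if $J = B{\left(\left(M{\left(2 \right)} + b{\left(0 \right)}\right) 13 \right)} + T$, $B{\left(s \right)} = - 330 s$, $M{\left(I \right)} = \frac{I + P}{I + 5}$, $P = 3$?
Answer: $- \frac{7}{1967919} \approx -3.5571 \cdot 10^{-6}$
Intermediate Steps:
$M{\left(I \right)} = \frac{3 + I}{5 + I}$ ($M{\left(I \right)} = \frac{I + 3}{I + 5} = \frac{3 + I}{5 + I}$)
$J = - \frac{1967919}{7}$ ($J = - 330 \left(\frac{3 + 2}{5 + 2} - 3\right) 13 - 290937 = - 330 \left(\frac{1}{7} \cdot 5 - 3\right) 13 - 290937 = - 330 \left(\frac{5}{7} - 3\right) 13 - 290937 = - 330 \left(\left(- \frac{16}{7}\right) 13\right) - 290937 = \left(-330\right) \left(- \frac{208}{7}\right) - 290937 = \frac{68640}{7} - 290937 = - \frac{1967919}{7} \approx -2.8113 \cdot 10^{5}$)
$\frac{1}{J} = \frac{1}{- \frac{1967919}{7}} = - \frac{7}{1967919}$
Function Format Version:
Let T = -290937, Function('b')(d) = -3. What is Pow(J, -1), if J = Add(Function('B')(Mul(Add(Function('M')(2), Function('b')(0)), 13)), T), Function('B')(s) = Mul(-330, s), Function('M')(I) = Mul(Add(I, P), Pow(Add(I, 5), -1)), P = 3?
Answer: Rational(-7, 1967919) ≈ -3.5571e-6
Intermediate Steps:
Function('M')(I) = Mul(Pow(Add(5, I), -1), Add(3, I)) (Function('M')(I) = Mul(Add(I, 3), Pow(Add(I, 5), -1)) = Mul(Add(3, I), Pow(Add(5, I), -1)) = Mul(Pow(Add(5, I), -1), Add(3, I)))
J = Rational(-1967919, 7) (J = Add(Mul(-330, Mul(Add(Mul(Pow(Add(5, 2), -1), Add(3, 2)), -3), 13)), -290937) = Add(Mul(-330, Mul(Add(Mul(Pow(7, -1), 5), -3), 13)), -290937) = Add(Mul(-330, Mul(Add(Mul(Rational(1, 7), 5), -3), 13)), -290937) = Add(Mul(-330, Mul(Add(Rational(5, 7), -3), 13)), -290937) = Add(Mul(-330, Mul(Rational(-16, 7), 13)), -290937) = Add(Mul(-330, Rational(-208, 7)), -290937) = Add(Rational(68640, 7), -290937) = Rational(-1967919, 7) ≈ -2.8113e+5)
Pow(J, -1) = Pow(Rational(-1967919, 7), -1) = Rational(-7, 1967919)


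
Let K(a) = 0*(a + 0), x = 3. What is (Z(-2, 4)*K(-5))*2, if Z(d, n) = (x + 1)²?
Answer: 0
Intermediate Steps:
K(a) = 0 (K(a) = 0*a = 0)
Z(d, n) = 16 (Z(d, n) = (3 + 1)² = 4² = 16)
(Z(-2, 4)*K(-5))*2 = (16*0)*2 = 0*2 = 0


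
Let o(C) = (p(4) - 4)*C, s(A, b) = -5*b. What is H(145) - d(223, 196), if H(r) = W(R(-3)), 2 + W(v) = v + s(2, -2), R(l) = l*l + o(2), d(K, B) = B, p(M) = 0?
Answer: -187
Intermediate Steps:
o(C) = -4*C (o(C) = (0 - 4)*C = -4*C)
R(l) = -8 + l² (R(l) = l*l - 4*2 = l² - 8 = -8 + l²)
W(v) = 8 + v (W(v) = -2 + (v - 5*(-2)) = -2 + (v + 10) = -2 + (10 + v) = 8 + v)
H(r) = 9 (H(r) = 8 + (-8 + (-3)²) = 8 + (-8 + 9) = 8 + 1 = 9)
H(145) - d(223, 196) = 9 - 1*196 = 9 - 196 = -187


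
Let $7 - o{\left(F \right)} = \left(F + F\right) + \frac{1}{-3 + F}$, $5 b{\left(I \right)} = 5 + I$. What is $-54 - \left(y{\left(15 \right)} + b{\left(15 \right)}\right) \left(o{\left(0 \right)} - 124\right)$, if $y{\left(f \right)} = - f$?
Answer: $- \frac{4012}{3} \approx -1337.3$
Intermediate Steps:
$b{\left(I \right)} = 1 + \frac{I}{5}$ ($b{\left(I \right)} = \frac{5 + I}{5} = 1 + \frac{I}{5}$)
$o{\left(F \right)} = 7 - \frac{1}{-3 + F} - 2 F$ ($o{\left(F \right)} = 7 - \left(\left(F + F\right) + \frac{1}{-3 + F}\right) = 7 - \left(2 F + \frac{1}{-3 + F}\right) = 7 - \left(\frac{1}{-3 + F} + 2 F\right) = 7 - \frac{1}{-3 + F} - 2 F$)
$-54 - \left(y{\left(15 \right)} + b{\left(15 \right)}\right) \left(o{\left(0 \right)} - 124\right) = -54 - \left(\left(-1\right) 15 + \left(1 + \frac{1}{5} \cdot 15\right)\right) \left(\frac{-22 - 2 \cdot 0^{2} + 13 \cdot 0}{-3 + 0} - 124\right) = -54 - \left(-15 + \left(1 + 3\right)\right) \left(\frac{-22 - 0 + 0}{-3} - 124\right) = -54 - \left(-15 + 4\right) \left(- \frac{-22 + 0 + 0}{3} - 124\right) = -54 - - 11 \left(\left(- \frac{1}{3}\right) \left(-22\right) - 124\right) = -54 - - 11 \left(\frac{22}{3} - 124\right) = -54 - \left(-11\right) \left(- \frac{350}{3}\right) = -54 - \frac{3850}{3} = - \frac{4012}{3}$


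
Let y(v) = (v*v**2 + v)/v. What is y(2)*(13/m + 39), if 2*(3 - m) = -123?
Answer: 25285/129 ≈ 196.01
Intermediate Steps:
m = 129/2 (m = 3 - 1/2*(-123) = 3 + 123/2 = 129/2 ≈ 64.500)
y(v) = (v + v**3)/v (y(v) = (v**3 + v)/v = (v + v**3)/v)
y(2)*(13/m + 39) = (1 + 2**2)*(13/(129/2) + 39) = (1 + 4)*(13*(2/129) + 39) = 5*(26/129 + 39) = 5*(5057/129) = 25285/129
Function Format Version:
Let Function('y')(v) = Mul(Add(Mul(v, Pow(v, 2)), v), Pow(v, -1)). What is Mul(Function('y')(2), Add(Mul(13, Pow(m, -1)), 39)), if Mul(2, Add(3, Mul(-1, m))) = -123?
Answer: Rational(25285, 129) ≈ 196.01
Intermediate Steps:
m = Rational(129, 2) (m = Add(3, Mul(Rational(-1, 2), -123)) = Add(3, Rational(123, 2)) = Rational(129, 2) ≈ 64.500)
Function('y')(v) = Mul(Pow(v, -1), Add(v, Pow(v, 3))) (Function('y')(v) = Mul(Add(Pow(v, 3), v), Pow(v, -1)) = Mul(Add(v, Pow(v, 3)), Pow(v, -1)) = Mul(Pow(v, -1), Add(v, Pow(v, 3))))
Mul(Function('y')(2), Add(Mul(13, Pow(m, -1)), 39)) = Mul(Add(1, Pow(2, 2)), Add(Mul(13, Pow(Rational(129, 2), -1)), 39)) = Mul(Add(1, 4), Add(Mul(13, Rational(2, 129)), 39)) = Mul(5, Add(Rational(26, 129), 39)) = Mul(5, Rational(5057, 129)) = Rational(25285, 129)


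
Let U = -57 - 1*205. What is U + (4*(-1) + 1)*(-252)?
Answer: 494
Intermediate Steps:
U = -262 (U = -57 - 205 = -262)
U + (4*(-1) + 1)*(-252) = -262 + (4*(-1) + 1)*(-252) = -262 + (-4 + 1)*(-252) = -262 - 3*(-252) = -262 + 756 = 494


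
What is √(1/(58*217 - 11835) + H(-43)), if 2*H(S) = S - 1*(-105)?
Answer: √17484782/751 ≈ 5.5679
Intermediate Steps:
H(S) = 105/2 + S/2 (H(S) = (S - 1*(-105))/2 = (S + 105)/2 = (105 + S)/2 = 105/2 + S/2)
√(1/(58*217 - 11835) + H(-43)) = √(1/(58*217 - 11835) + (105/2 + (½)*(-43))) = √(1/(12586 - 11835) + (105/2 - 43/2)) = √(1/751 + 31) = √(23282/751) = √17484782/751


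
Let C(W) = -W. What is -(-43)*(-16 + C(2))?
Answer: -774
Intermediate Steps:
-(-43)*(-16 + C(2)) = -(-43)*(-16 - 1*2) = -(-43)*(-16 - 2) = -(-43)*(-18) = -1*774 = -774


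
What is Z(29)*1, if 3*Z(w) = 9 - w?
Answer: -20/3 ≈ -6.6667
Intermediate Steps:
Z(w) = 3 - w/3 (Z(w) = (9 - w)/3 = 3 - w/3)
Z(29)*1 = (3 - 1/3*29)*1 = (3 - 29/3)*1 = -20/3*1 = -20/3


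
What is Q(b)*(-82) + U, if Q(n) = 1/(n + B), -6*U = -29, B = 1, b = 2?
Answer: -45/2 ≈ -22.500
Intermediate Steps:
U = 29/6 (U = -⅙*(-29) = 29/6 ≈ 4.8333)
Q(n) = 1/(1 + n) (Q(n) = 1/(n + 1) = 1/(1 + n))
Q(b)*(-82) + U = -82/(1 + 2) + 29/6 = -82/3 + 29/6 = -45/2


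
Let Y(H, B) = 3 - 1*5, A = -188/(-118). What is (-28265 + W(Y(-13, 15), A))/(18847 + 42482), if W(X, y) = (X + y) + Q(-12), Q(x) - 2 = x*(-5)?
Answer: -554667/1206137 ≈ -0.45987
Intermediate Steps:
A = 94/59 (A = -188*(-1/118) = 94/59 ≈ 1.5932)
Q(x) = 2 - 5*x (Q(x) = 2 + x*(-5) = 2 - 5*x)
Y(H, B) = -2 (Y(H, B) = 3 - 5 = -2)
W(X, y) = 62 + X + y (W(X, y) = (X + y) + (2 - 5*(-12)) = (X + y) + (2 + 60) = (X + y) + 62 = 62 + X + y)
(-28265 + W(Y(-13, 15), A))/(18847 + 42482) = (-28265 + (62 - 2 + 94/59))/(18847 + 42482) = (-28265 + 3634/59)/61329 = -1664001/59*1/61329 = -554667/1206137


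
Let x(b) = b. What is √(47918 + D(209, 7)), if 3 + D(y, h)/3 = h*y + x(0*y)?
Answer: √52298 ≈ 228.69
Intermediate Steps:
D(y, h) = -9 + 3*h*y (D(y, h) = -9 + 3*(h*y + 0*y) = -9 + 3*(h*y + 0) = -9 + 3*(h*y) = -9 + 3*h*y)
√(47918 + D(209, 7)) = √(47918 + (-9 + 3*7*209)) = √(47918 + (-9 + 4389)) = √(47918 + 4380) = √52298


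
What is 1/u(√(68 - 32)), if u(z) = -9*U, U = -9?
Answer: 1/81 ≈ 0.012346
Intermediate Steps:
u(z) = 81 (u(z) = -9*(-9) = 81)
1/u(√(68 - 32)) = 1/81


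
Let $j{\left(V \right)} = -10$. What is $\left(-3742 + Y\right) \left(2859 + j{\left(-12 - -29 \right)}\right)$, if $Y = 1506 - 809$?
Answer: $-8675205$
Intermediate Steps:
$Y = 697$
$\left(-3742 + Y\right) \left(2859 + j{\left(-12 - -29 \right)}\right) = \left(-3742 + 697\right) \left(2859 - 10\right) = \left(-3045\right) 2849 = -8675205$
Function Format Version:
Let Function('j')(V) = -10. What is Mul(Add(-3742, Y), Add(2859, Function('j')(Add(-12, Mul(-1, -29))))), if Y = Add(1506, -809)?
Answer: -8675205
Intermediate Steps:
Y = 697
Mul(Add(-3742, Y), Add(2859, Function('j')(Add(-12, Mul(-1, -29))))) = Mul(Add(-3742, 697), Add(2859, -10)) = Mul(-3045, 2849) = -8675205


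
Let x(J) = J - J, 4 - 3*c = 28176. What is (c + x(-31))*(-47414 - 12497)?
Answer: 1687812692/3 ≈ 5.6260e+8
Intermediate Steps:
c = -28172/3 (c = 4/3 - ⅓*28176 = 4/3 - 9392 = -28172/3 ≈ -9390.7)
x(J) = 0
(c + x(-31))*(-47414 - 12497) = (-28172/3 + 0)*(-47414 - 12497) = -28172/3*(-59911) = 1687812692/3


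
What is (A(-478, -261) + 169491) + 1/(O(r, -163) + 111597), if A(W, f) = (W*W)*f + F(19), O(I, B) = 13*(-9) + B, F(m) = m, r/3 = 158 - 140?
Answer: -6619444700037/111317 ≈ -5.9465e+7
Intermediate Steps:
r = 54 (r = 3*(158 - 140) = 3*18 = 54)
O(I, B) = -117 + B
A(W, f) = 19 + f*W² (A(W, f) = (W*W)*f + 19 = W²*f + 19 = f*W² + 19 = 19 + f*W²)
(A(-478, -261) + 169491) + 1/(O(r, -163) + 111597) = ((19 - 261*(-478)²) + 169491) + 1/((-117 - 163) + 111597) = ((19 - 261*228484) + 169491) + 1/(-280 + 111597) = ((19 - 59634324) + 169491) + 1/111317 = (-59634305 + 169491) + 1/111317 = -59464814 + 1/111317 = -6619444700037/111317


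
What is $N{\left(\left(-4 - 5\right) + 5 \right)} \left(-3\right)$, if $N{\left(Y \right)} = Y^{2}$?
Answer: $-48$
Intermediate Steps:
$N{\left(\left(-4 - 5\right) + 5 \right)} \left(-3\right) = \left(\left(-4 - 5\right) + 5\right)^{2} \left(-3\right) = \left(-9 + 5\right)^{2} \left(-3\right) = \left(-4\right)^{2} \left(-3\right) = 16 \left(-3\right) = -48$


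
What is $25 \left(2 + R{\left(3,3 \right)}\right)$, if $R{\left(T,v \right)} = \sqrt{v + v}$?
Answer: $50 + 25 \sqrt{6} \approx 111.24$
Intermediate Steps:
$R{\left(T,v \right)} = \sqrt{2} \sqrt{v}$ ($R{\left(T,v \right)} = \sqrt{2 v} = \sqrt{2} \sqrt{v}$)
$25 \left(2 + R{\left(3,3 \right)}\right) = 25 \left(2 + \sqrt{2} \sqrt{3}\right) = 25 \left(2 + \sqrt{6}\right) = 50 + 25 \sqrt{6}$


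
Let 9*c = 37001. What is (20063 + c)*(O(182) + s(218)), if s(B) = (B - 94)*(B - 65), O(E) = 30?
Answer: 1378075712/3 ≈ 4.5936e+8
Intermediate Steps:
c = 37001/9 (c = (⅑)*37001 = 37001/9 ≈ 4111.2)
s(B) = (-94 + B)*(-65 + B)
(20063 + c)*(O(182) + s(218)) = (20063 + 37001/9)*(30 + (6110 + 218² - 159*218)) = 217568*(30 + (6110 + 47524 - 34662))/9 = 217568*(30 + 18972)/9 = (217568/9)*19002 = 1378075712/3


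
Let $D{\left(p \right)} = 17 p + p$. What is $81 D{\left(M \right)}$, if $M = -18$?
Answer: $-26244$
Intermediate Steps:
$D{\left(p \right)} = 18 p$
$81 D{\left(M \right)} = 81 \cdot 18 \left(-18\right) = 81 \left(-324\right) = -26244$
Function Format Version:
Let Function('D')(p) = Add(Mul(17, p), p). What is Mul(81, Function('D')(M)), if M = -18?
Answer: -26244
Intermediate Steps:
Function('D')(p) = Mul(18, p)
Mul(81, Function('D')(M)) = Mul(81, Mul(18, -18)) = Mul(81, -324) = -26244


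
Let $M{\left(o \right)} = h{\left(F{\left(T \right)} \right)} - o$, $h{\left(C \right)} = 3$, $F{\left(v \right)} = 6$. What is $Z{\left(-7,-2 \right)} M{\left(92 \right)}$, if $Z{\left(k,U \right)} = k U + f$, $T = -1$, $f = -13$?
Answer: $-89$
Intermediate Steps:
$Z{\left(k,U \right)} = -13 + U k$ ($Z{\left(k,U \right)} = k U - 13 = U k - 13 = -13 + U k$)
$M{\left(o \right)} = 3 - o$
$Z{\left(-7,-2 \right)} M{\left(92 \right)} = \left(-13 - -14\right) \left(3 - 92\right) = \left(-13 + 14\right) \left(3 - 92\right) = 1 \left(-89\right) = -89$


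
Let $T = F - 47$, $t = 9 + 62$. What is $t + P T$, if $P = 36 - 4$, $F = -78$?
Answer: $-3929$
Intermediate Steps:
$t = 71$
$T = -125$ ($T = -78 - 47 = -125$)
$P = 32$
$t + P T = 71 + 32 \left(-125\right) = 71 - 4000 = -3929$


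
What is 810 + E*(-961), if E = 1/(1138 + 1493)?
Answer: 2130149/2631 ≈ 809.63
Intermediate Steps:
E = 1/2631 ≈ 0.00038008
810 + E*(-961) = 810 + (1/2631)*(-961) = 810 - 961/2631 = 2130149/2631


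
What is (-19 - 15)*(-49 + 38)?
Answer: 374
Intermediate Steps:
(-19 - 15)*(-49 + 38) = -34*(-11) = 374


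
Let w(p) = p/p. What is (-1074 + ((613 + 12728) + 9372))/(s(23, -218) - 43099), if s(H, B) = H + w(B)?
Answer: -21639/43075 ≈ -0.50236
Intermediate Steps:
w(p) = 1
s(H, B) = 1 + H (s(H, B) = H + 1 = 1 + H)
(-1074 + ((613 + 12728) + 9372))/(s(23, -218) - 43099) = (-1074 + ((613 + 12728) + 9372))/((1 + 23) - 43099) = (-1074 + (13341 + 9372))/(24 - 43099) = (-1074 + 22713)/(-43075) = 21639*(-1/43075) = -21639/43075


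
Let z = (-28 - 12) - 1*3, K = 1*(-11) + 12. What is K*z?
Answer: -43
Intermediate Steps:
K = 1 (K = -11 + 12 = 1)
z = -43 (z = -40 - 3 = -43)
K*z = 1*(-43) = -43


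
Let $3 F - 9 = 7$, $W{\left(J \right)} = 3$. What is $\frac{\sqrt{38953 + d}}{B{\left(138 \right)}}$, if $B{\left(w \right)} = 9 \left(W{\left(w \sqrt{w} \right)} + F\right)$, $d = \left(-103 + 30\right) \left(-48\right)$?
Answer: $\frac{\sqrt{42457}}{75} \approx 2.7473$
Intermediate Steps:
$F = \frac{16}{3}$ ($F = 3 + \frac{1}{3} \cdot 7 = 3 + \frac{7}{3} = \frac{16}{3} \approx 5.3333$)
$d = 3504$ ($d = \left(-73\right) \left(-48\right) = 3504$)
$B{\left(w \right)} = 75$ ($B{\left(w \right)} = 9 \left(3 + \frac{16}{3}\right) = 9 \cdot \frac{25}{3} = 75$)
$\frac{\sqrt{38953 + d}}{B{\left(138 \right)}} = \frac{\sqrt{38953 + 3504}}{75} = \sqrt{42457} \cdot \frac{1}{75} = \frac{\sqrt{42457}}{75}$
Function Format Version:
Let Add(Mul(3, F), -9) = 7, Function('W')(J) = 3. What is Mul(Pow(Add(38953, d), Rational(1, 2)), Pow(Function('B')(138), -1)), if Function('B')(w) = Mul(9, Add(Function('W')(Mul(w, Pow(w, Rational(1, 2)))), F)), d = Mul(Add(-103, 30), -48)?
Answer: Mul(Rational(1, 75), Pow(42457, Rational(1, 2))) ≈ 2.7473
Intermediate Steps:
F = Rational(16, 3) (F = Add(3, Mul(Rational(1, 3), 7)) = Add(3, Rational(7, 3)) = Rational(16, 3) ≈ 5.3333)
d = 3504 (d = Mul(-73, -48) = 3504)
Function('B')(w) = 75 (Function('B')(w) = Mul(9, Add(3, Rational(16, 3))) = Mul(9, Rational(25, 3)) = 75)
Mul(Pow(Add(38953, d), Rational(1, 2)), Pow(Function('B')(138), -1)) = Mul(Pow(Add(38953, 3504), Rational(1, 2)), Pow(75, -1)) = Mul(Pow(42457, Rational(1, 2)), Rational(1, 75)) = Mul(Rational(1, 75), Pow(42457, Rational(1, 2)))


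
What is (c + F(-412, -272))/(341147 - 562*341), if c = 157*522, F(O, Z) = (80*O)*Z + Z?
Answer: 9046802/149505 ≈ 60.512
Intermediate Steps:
F(O, Z) = Z + 80*O*Z (F(O, Z) = 80*O*Z + Z = Z + 80*O*Z)
c = 81954
(c + F(-412, -272))/(341147 - 562*341) = (81954 - 272*(1 + 80*(-412)))/(341147 - 562*341) = (81954 - 272*(1 - 32960))/(341147 - 191642) = (81954 - 272*(-32959))/149505 = (81954 + 8964848)*(1/149505) = 9046802*(1/149505) = 9046802/149505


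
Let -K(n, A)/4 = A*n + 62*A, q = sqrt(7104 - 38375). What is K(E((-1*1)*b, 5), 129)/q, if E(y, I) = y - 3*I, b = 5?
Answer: 21672*I*sqrt(31271)/31271 ≈ 122.55*I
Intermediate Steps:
q = I*sqrt(31271) (q = sqrt(-31271) = I*sqrt(31271) ≈ 176.84*I)
K(n, A) = -248*A - 4*A*n (K(n, A) = -4*(A*n + 62*A) = -4*(62*A + A*n) = -248*A - 4*A*n)
K(E((-1*1)*b, 5), 129)/q = (-4*129*(62 + (-1*1*5 - 3*5)))/((I*sqrt(31271))) = (-4*129*(62 + (-1*5 - 15)))*(-I*sqrt(31271)/31271) = (-4*129*(62 + (-5 - 15)))*(-I*sqrt(31271)/31271) = (-4*129*(62 - 20))*(-I*sqrt(31271)/31271) = (-4*129*42)*(-I*sqrt(31271)/31271) = -(-21672)*I*sqrt(31271)/31271 = 21672*I*sqrt(31271)/31271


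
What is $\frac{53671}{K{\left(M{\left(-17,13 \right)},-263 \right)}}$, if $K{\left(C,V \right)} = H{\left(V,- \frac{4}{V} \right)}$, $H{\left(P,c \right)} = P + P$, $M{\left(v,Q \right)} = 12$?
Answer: $- \frac{53671}{526} \approx -102.04$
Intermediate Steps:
$H{\left(P,c \right)} = 2 P$
$K{\left(C,V \right)} = 2 V$
$\frac{53671}{K{\left(M{\left(-17,13 \right)},-263 \right)}} = \frac{53671}{2 \left(-263\right)} = \frac{53671}{-526} = 53671 \left(- \frac{1}{526}\right) = - \frac{53671}{526}$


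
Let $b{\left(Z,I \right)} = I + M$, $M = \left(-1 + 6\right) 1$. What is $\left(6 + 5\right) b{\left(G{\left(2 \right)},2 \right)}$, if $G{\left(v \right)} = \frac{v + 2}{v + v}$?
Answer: $77$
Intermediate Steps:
$M = 5$ ($M = 5 \cdot 1 = 5$)
$G{\left(v \right)} = \frac{2 + v}{2 v}$
$b{\left(Z,I \right)} = 5 + I$ ($b{\left(Z,I \right)} = I + 5 = 5 + I$)
$\left(6 + 5\right) b{\left(G{\left(2 \right)},2 \right)} = \left(6 + 5\right) \left(5 + 2\right) = 11 \cdot 7 = 77$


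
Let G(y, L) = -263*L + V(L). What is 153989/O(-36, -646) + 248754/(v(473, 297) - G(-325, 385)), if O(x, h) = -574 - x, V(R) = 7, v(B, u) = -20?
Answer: -1931771105/6807583 ≈ -283.77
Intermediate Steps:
G(y, L) = 7 - 263*L (G(y, L) = -263*L + 7 = 7 - 263*L)
153989/O(-36, -646) + 248754/(v(473, 297) - G(-325, 385)) = 153989/(-574 - 1*(-36)) + 248754/(-20 - (7 - 263*385)) = 153989/(-574 + 36) + 248754/(-20 - (7 - 101255)) = 153989/(-538) + 248754/(-20 - 1*(-101248)) = 153989*(-1/538) + 248754/(-20 + 101248) = -153989/538 + 248754/101228 = -153989/538 + 248754*(1/101228) = -153989/538 + 124377/50614 = -1931771105/6807583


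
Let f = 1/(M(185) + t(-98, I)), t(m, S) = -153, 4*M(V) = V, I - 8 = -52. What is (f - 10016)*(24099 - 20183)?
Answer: -16748089776/427 ≈ -3.9223e+7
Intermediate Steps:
I = -44 (I = 8 - 52 = -44)
M(V) = V/4
f = -4/427 (f = 1/((¼)*185 - 153) = 1/(185/4 - 153) = 1/(-427/4) = -4/427 ≈ -0.0093677)
(f - 10016)*(24099 - 20183) = (-4/427 - 10016)*(24099 - 20183) = -4276836/427*3916 = -16748089776/427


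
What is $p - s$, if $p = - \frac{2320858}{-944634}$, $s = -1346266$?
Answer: $\frac{635865478751}{472317} \approx 1.3463 \cdot 10^{6}$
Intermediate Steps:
$p = \frac{1160429}{472317}$ ($p = \left(-2320858\right) \left(- \frac{1}{944634}\right) = \frac{1160429}{472317} \approx 2.4569$)
$p - s = \frac{1160429}{472317} - -1346266 = \frac{1160429}{472317} + 1346266 = \frac{635865478751}{472317}$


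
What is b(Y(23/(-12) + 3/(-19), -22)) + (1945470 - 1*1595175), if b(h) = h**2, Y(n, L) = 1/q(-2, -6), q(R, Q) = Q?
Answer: 12610621/36 ≈ 3.5030e+5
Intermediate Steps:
Y(n, L) = -1/6 (Y(n, L) = 1/(-6) = -1/6)
b(Y(23/(-12) + 3/(-19), -22)) + (1945470 - 1*1595175) = (-1/6)**2 + (1945470 - 1*1595175) = 1/36 + (1945470 - 1595175) = 1/36 + 350295 = 12610621/36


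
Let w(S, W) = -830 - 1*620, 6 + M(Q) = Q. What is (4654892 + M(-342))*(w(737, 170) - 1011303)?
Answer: -4713903399632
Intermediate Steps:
M(Q) = -6 + Q
w(S, W) = -1450 (w(S, W) = -830 - 620 = -1450)
(4654892 + M(-342))*(w(737, 170) - 1011303) = (4654892 + (-6 - 342))*(-1450 - 1011303) = (4654892 - 348)*(-1012753) = 4654544*(-1012753) = -4713903399632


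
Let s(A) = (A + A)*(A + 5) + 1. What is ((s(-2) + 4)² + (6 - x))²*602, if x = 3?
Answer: 1627808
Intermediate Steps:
s(A) = 1 + 2*A*(5 + A) (s(A) = (2*A)*(5 + A) + 1 = 2*A*(5 + A) + 1 = 1 + 2*A*(5 + A))
((s(-2) + 4)² + (6 - x))²*602 = (((1 + 2*(-2)² + 10*(-2)) + 4)² + (6 - 1*3))²*602 = (((1 + 2*4 - 20) + 4)² + (6 - 3))²*602 = (((1 + 8 - 20) + 4)² + 3)²*602 = ((-11 + 4)² + 3)²*602 = ((-7)² + 3)²*602 = (49 + 3)²*602 = 52²*602 = 2704*602 = 1627808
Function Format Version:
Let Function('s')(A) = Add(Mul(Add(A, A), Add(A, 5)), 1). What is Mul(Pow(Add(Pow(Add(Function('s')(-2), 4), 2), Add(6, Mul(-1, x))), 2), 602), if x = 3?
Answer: 1627808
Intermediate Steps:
Function('s')(A) = Add(1, Mul(2, A, Add(5, A))) (Function('s')(A) = Add(Mul(Mul(2, A), Add(5, A)), 1) = Add(Mul(2, A, Add(5, A)), 1) = Add(1, Mul(2, A, Add(5, A))))
Mul(Pow(Add(Pow(Add(Function('s')(-2), 4), 2), Add(6, Mul(-1, x))), 2), 602) = Mul(Pow(Add(Pow(Add(Add(1, Mul(2, Pow(-2, 2)), Mul(10, -2)), 4), 2), Add(6, Mul(-1, 3))), 2), 602) = Mul(Pow(Add(Pow(Add(Add(1, Mul(2, 4), -20), 4), 2), Add(6, -3)), 2), 602) = Mul(Pow(Add(Pow(Add(Add(1, 8, -20), 4), 2), 3), 2), 602) = Mul(Pow(Add(Pow(Add(-11, 4), 2), 3), 2), 602) = Mul(Pow(Add(Pow(-7, 2), 3), 2), 602) = Mul(Pow(Add(49, 3), 2), 602) = Mul(Pow(52, 2), 602) = Mul(2704, 602) = 1627808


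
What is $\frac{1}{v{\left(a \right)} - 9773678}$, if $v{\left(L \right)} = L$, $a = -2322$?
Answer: $- \frac{1}{9776000} \approx -1.0229 \cdot 10^{-7}$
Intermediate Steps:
$\frac{1}{v{\left(a \right)} - 9773678} = \frac{1}{-2322 - 9773678} = \frac{1}{-9776000} = - \frac{1}{9776000}$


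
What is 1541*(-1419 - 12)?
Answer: -2205171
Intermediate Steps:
1541*(-1419 - 12) = 1541*(-1431) = -2205171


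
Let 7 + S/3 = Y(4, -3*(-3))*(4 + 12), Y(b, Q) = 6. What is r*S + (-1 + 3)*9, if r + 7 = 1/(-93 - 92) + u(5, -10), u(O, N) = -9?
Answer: -787257/185 ≈ -4255.4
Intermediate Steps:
S = 267 (S = -21 + 3*(6*(4 + 12)) = -21 + 3*(6*16) = -21 + 3*96 = -21 + 288 = 267)
r = -2961/185 (r = -7 + (1/(-93 - 92) - 9) = -7 + (1/(-185) - 9) = -7 + (-1/185 - 9) = -7 - 1666/185 = -2961/185 ≈ -16.005)
r*S + (-1 + 3)*9 = -2961/185*267 + (-1 + 3)*9 = -790587/185 + 2*9 = -790587/185 + 18 = -787257/185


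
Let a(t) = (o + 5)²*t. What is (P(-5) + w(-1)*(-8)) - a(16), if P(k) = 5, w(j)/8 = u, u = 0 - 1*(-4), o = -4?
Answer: -267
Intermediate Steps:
u = 4 (u = 0 + 4 = 4)
w(j) = 32 (w(j) = 8*4 = 32)
a(t) = t (a(t) = (-4 + 5)²*t = 1²*t = 1*t = t)
(P(-5) + w(-1)*(-8)) - a(16) = (5 + 32*(-8)) - 1*16 = (5 - 256) - 16 = -251 - 16 = -267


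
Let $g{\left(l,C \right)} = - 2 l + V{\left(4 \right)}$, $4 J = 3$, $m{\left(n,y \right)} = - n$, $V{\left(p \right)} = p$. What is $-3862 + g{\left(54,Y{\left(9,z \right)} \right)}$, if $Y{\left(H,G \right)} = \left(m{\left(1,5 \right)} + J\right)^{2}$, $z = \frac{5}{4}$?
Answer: $-3966$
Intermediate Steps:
$J = \frac{3}{4}$ ($J = \frac{1}{4} \cdot 3 = \frac{3}{4} \approx 0.75$)
$z = \frac{5}{4}$ ($z = 5 \cdot \frac{1}{4} = \frac{5}{4} \approx 1.25$)
$Y{\left(H,G \right)} = \frac{1}{16}$ ($Y{\left(H,G \right)} = \left(\left(-1\right) 1 + \frac{3}{4}\right)^{2} = \left(-1 + \frac{3}{4}\right)^{2} = \left(- \frac{1}{4}\right)^{2} = \frac{1}{16}$)
$g{\left(l,C \right)} = 4 - 2 l$ ($g{\left(l,C \right)} = - 2 l + 4 = 4 - 2 l$)
$-3862 + g{\left(54,Y{\left(9,z \right)} \right)} = -3862 + \left(4 - 108\right) = -3862 - 104 = -3966$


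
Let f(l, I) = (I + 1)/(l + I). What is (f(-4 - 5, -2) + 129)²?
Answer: 2016400/121 ≈ 16664.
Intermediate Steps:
f(l, I) = (1 + I)/(I + l)
(f(-4 - 5, -2) + 129)² = ((1 - 2)/(-2 + (-4 - 5)) + 129)² = (-1/(-2 - 9) + 129)² = (-1/(-11) + 129)² = (-1/11*(-1) + 129)² = (1/11 + 129)² = (1420/11)² = 2016400/121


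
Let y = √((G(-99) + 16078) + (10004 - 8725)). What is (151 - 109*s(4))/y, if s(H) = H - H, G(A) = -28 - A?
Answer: 151*√4357/8714 ≈ 1.1438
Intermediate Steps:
s(H) = 0
y = 2*√4357 (y = √(((-28 - 1*(-99)) + 16078) + (10004 - 8725)) = √(((-28 + 99) + 16078) + 1279) = √((71 + 16078) + 1279) = √(16149 + 1279) = √17428 = 2*√4357 ≈ 132.02)
(151 - 109*s(4))/y = (151 - 109*0)/((2*√4357)) = (151 + 0)*(√4357/8714) = 151*(√4357/8714) = 151*√4357/8714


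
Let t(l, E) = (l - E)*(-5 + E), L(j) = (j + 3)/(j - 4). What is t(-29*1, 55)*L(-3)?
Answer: 0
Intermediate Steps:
L(j) = (3 + j)/(-4 + j)
t(l, E) = (-5 + E)*(l - E)
t(-29*1, 55)*L(-3) = (-1*55² - (-145) + 5*55 + 55*(-29*1))*((3 - 3)/(-4 - 3)) = (-1*3025 - 5*(-29) + 275 + 55*(-29))*(0/(-7)) = (-3025 + 145 + 275 - 1595)*(-⅐*0) = -4200*0 = 0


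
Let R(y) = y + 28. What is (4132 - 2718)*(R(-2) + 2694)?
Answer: 3846080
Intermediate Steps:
R(y) = 28 + y
(4132 - 2718)*(R(-2) + 2694) = (4132 - 2718)*((28 - 2) + 2694) = 1414*(26 + 2694) = 1414*2720 = 3846080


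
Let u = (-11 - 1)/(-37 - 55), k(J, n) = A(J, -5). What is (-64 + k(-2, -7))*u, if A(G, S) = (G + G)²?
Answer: -144/23 ≈ -6.2609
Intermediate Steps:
A(G, S) = 4*G² (A(G, S) = (2*G)² = 4*G²)
k(J, n) = 4*J²
u = 3/23 (u = -12/(-92) = -12*(-1/92) = 3/23 ≈ 0.13043)
(-64 + k(-2, -7))*u = (-64 + 4*(-2)²)*(3/23) = (-64 + 4*4)*(3/23) = (-64 + 16)*(3/23) = -48*3/23 = -144/23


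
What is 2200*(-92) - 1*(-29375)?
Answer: -173025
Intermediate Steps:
2200*(-92) - 1*(-29375) = -202400 + 29375 = -173025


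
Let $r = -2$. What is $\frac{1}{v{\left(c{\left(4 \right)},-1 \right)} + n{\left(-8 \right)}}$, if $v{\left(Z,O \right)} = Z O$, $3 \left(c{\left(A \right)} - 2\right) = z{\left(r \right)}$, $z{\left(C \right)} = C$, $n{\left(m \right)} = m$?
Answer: $- \frac{3}{28} \approx -0.10714$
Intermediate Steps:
$c{\left(A \right)} = \frac{4}{3}$ ($c{\left(A \right)} = 2 + \frac{1}{3} \left(-2\right) = 2 - \frac{2}{3} = \frac{4}{3}$)
$v{\left(Z,O \right)} = O Z$
$\frac{1}{v{\left(c{\left(4 \right)},-1 \right)} + n{\left(-8 \right)}} = \frac{1}{\left(-1\right) \frac{4}{3} - 8} = \frac{1}{- \frac{4}{3} - 8} = \frac{1}{- \frac{28}{3}} = - \frac{3}{28}$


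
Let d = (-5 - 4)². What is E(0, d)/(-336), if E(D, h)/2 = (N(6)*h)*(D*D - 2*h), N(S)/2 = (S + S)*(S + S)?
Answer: 157464/7 ≈ 22495.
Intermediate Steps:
N(S) = 8*S² (N(S) = 2*((S + S)*(S + S)) = 2*((2*S)*(2*S)) = 2*(4*S²) = 8*S²)
d = 81 (d = (-9)² = 81)
E(D, h) = 576*h*(D² - 2*h) (E(D, h) = 2*(((8*6²)*h)*(D*D - 2*h)) = 2*(((8*36)*h)*(D² - 2*h)) = 2*((288*h)*(D² - 2*h)) = 2*(288*h*(D² - 2*h)) = 576*h*(D² - 2*h))
E(0, d)/(-336) = (576*81*(0² - 2*81))/(-336) = (576*81*(0 - 162))*(-1/336) = (576*81*(-162))*(-1/336) = -7558272*(-1/336) = 157464/7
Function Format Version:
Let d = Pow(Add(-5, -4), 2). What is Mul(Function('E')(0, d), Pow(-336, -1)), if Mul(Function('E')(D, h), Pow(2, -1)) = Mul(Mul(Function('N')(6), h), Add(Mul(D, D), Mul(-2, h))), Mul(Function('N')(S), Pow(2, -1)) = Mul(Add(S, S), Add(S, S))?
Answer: Rational(157464, 7) ≈ 22495.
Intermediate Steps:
Function('N')(S) = Mul(8, Pow(S, 2)) (Function('N')(S) = Mul(2, Mul(Add(S, S), Add(S, S))) = Mul(2, Mul(Mul(2, S), Mul(2, S))) = Mul(2, Mul(4, Pow(S, 2))) = Mul(8, Pow(S, 2)))
d = 81 (d = Pow(-9, 2) = 81)
Function('E')(D, h) = Mul(576, h, Add(Pow(D, 2), Mul(-2, h))) (Function('E')(D, h) = Mul(2, Mul(Mul(Mul(8, Pow(6, 2)), h), Add(Mul(D, D), Mul(-2, h)))) = Mul(2, Mul(Mul(Mul(8, 36), h), Add(Pow(D, 2), Mul(-2, h)))) = Mul(2, Mul(Mul(288, h), Add(Pow(D, 2), Mul(-2, h)))) = Mul(2, Mul(288, h, Add(Pow(D, 2), Mul(-2, h)))) = Mul(576, h, Add(Pow(D, 2), Mul(-2, h))))
Mul(Function('E')(0, d), Pow(-336, -1)) = Mul(Mul(576, 81, Add(Pow(0, 2), Mul(-2, 81))), Pow(-336, -1)) = Mul(Mul(576, 81, Add(0, -162)), Rational(-1, 336)) = Mul(Mul(576, 81, -162), Rational(-1, 336)) = Mul(-7558272, Rational(-1, 336)) = Rational(157464, 7)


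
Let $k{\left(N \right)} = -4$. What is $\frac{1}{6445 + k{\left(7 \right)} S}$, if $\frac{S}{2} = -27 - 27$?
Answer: $\frac{1}{6877} \approx 0.00014541$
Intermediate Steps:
$S = -108$ ($S = 2 \left(-27 - 27\right) = 2 \left(-54\right) = -108$)
$\frac{1}{6445 + k{\left(7 \right)} S} = \frac{1}{6445 - -432} = \frac{1}{6445 + 432} = \frac{1}{6877}$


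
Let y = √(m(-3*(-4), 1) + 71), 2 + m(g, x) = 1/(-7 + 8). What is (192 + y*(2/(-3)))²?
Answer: 332056/9 - 256*√70 ≈ 34753.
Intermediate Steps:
m(g, x) = -1 (m(g, x) = -2 + 1/(-7 + 8) = -2 + 1/1 = -2 + 1 = -1)
y = √70 (y = √(-1 + 71) = √70 ≈ 8.3666)
(192 + y*(2/(-3)))² = (192 + √70*(2/(-3)))² = (192 + √70*(2*(-⅓)))² = (192 + √70*(-⅔))² = (192 - 2*√70/3)²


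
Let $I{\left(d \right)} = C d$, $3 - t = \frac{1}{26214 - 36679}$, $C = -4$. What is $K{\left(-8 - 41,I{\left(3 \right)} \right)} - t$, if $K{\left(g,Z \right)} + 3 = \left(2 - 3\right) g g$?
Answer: $- \frac{25189256}{10465} \approx -2407.0$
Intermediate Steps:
$t = \frac{31396}{10465}$ ($t = 3 - \frac{1}{26214 - 36679} = 3 - \frac{1}{-10465} = 3 - - \frac{1}{10465} = 3 + \frac{1}{10465} = \frac{31396}{10465} \approx 3.0001$)
$I{\left(d \right)} = - 4 d$
$K{\left(g,Z \right)} = -3 - g^{2}$ ($K{\left(g,Z \right)} = -3 + \left(2 - 3\right) g g = -3 + - g g = -3 - g^{2}$)
$K{\left(-8 - 41,I{\left(3 \right)} \right)} - t = \left(-3 - \left(-8 - 41\right)^{2}\right) - \frac{31396}{10465} = \left(-3 - \left(-49\right)^{2}\right) - \frac{31396}{10465} = \left(-3 - 2401\right) - \frac{31396}{10465} = -2404 - \frac{31396}{10465} = - \frac{25189256}{10465}$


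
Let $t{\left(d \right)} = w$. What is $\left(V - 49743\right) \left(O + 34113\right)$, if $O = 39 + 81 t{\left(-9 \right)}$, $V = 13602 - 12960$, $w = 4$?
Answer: $-1692806076$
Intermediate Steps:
$t{\left(d \right)} = 4$
$V = 642$ ($V = 13602 - 12960 = 642$)
$O = 363$ ($O = 39 + 81 \cdot 4 = 39 + 324 = 363$)
$\left(V - 49743\right) \left(O + 34113\right) = \left(642 - 49743\right) \left(363 + 34113\right) = \left(-49101\right) 34476 = -1692806076$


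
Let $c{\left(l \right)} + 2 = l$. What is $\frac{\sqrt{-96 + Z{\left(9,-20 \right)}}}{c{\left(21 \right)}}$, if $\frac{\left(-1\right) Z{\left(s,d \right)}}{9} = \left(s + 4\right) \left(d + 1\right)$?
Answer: $\frac{\sqrt{2127}}{19} \approx 2.4273$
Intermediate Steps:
$c{\left(l \right)} = -2 + l$
$Z{\left(s,d \right)} = - 9 \left(1 + d\right) \left(4 + s\right)$ ($Z{\left(s,d \right)} = - 9 \left(s + 4\right) \left(d + 1\right) = - 9 \left(4 + s\right) \left(1 + d\right) = - 9 \left(1 + d\right) \left(4 + s\right)$)
$\frac{\sqrt{-96 + Z{\left(9,-20 \right)}}}{c{\left(21 \right)}} = \frac{\sqrt{-96 - \left(-603 - 1620\right)}}{-2 + 21} = \frac{\sqrt{-96 + \left(-36 + 720 - 81 + 1620\right)}}{19} = \sqrt{-96 + 2223} \cdot \frac{1}{19} = \sqrt{2127} \cdot \frac{1}{19} = \frac{\sqrt{2127}}{19}$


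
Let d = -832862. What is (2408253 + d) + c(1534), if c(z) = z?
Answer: 1576925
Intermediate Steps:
(2408253 + d) + c(1534) = (2408253 - 832862) + 1534 = 1575391 + 1534 = 1576925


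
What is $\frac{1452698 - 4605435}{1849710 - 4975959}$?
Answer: $\frac{450391}{446607} \approx 1.0085$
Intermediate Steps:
$\frac{1452698 - 4605435}{1849710 - 4975959} = - \frac{3152737}{-3126249} = \left(-3152737\right) \left(- \frac{1}{3126249}\right) = \frac{450391}{446607}$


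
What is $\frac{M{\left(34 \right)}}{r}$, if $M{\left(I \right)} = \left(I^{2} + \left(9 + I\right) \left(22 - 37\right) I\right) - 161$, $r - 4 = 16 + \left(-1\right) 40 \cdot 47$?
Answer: $\frac{4187}{372} \approx 11.255$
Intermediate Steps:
$r = -1860$ ($r = 4 + \left(16 + \left(-1\right) 40 \cdot 47\right) = 4 + \left(16 - 1880\right) = 4 - 1864 = -1860$)
$M{\left(I \right)} = -161 + I^{2} + I \left(-135 - 15 I\right)$ ($M{\left(I \right)} = \left(I^{2} + \left(9 + I\right) \left(-15\right) I\right) - 161 = \left(I^{2} + \left(-135 - 15 I\right) I\right) - 161 = \left(I^{2} + I \left(-135 - 15 I\right)\right) - 161 = -161 + I^{2} + I \left(-135 - 15 I\right)$)
$\frac{M{\left(34 \right)}}{r} = \frac{-161 - 4590 - 14 \cdot 34^{2}}{-1860} = \left(-161 - 4590 - 16184\right) \left(- \frac{1}{1860}\right) = \left(-20935\right) \left(- \frac{1}{1860}\right) = \frac{4187}{372}$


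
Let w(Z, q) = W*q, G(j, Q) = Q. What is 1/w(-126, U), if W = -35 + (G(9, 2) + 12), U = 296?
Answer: -1/6216 ≈ -0.00016088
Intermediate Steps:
W = -21 (W = -35 + (2 + 12) = -35 + 14 = -21)
w(Z, q) = -21*q
1/w(-126, U) = 1/(-21*296) = 1/(-6216) = -1/6216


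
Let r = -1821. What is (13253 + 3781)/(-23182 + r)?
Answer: -17034/25003 ≈ -0.68128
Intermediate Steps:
(13253 + 3781)/(-23182 + r) = (13253 + 3781)/(-23182 - 1821) = 17034/(-25003) = 17034*(-1/25003) = -17034/25003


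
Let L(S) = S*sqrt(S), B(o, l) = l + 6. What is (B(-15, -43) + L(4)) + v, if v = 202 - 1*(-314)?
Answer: 487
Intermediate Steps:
B(o, l) = 6 + l
v = 516 (v = 202 + 314 = 516)
L(S) = S**(3/2)
(B(-15, -43) + L(4)) + v = ((6 - 43) + 4**(3/2)) + 516 = (-37 + 8) + 516 = -29 + 516 = 487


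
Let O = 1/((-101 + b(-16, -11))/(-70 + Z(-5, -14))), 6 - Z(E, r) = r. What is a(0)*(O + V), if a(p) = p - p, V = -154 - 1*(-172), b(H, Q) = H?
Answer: 0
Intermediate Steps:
Z(E, r) = 6 - r
V = 18 (V = -154 + 172 = 18)
O = 50/117 (O = 1/((-101 - 16)/(-70 + (6 - 1*(-14)))) = 1/(-117/(-70 + (6 + 14))) = 1/(-117/(-70 + 20)) = 1/(-117/(-50)) = 1/(-117*(-1/50)) = 1/(117/50) = 50/117 ≈ 0.42735)
a(p) = 0
a(0)*(O + V) = 0*(50/117 + 18) = 0*(2156/117) = 0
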